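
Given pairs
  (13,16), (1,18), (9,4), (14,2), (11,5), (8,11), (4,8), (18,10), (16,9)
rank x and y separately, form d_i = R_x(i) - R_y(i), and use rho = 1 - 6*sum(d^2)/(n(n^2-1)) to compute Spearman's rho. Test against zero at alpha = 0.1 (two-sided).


Step 1: Rank x and y separately (midranks; no ties here).
rank(x): 13->6, 1->1, 9->4, 14->7, 11->5, 8->3, 4->2, 18->9, 16->8
rank(y): 16->8, 18->9, 4->2, 2->1, 5->3, 11->7, 8->4, 10->6, 9->5
Step 2: d_i = R_x(i) - R_y(i); compute d_i^2.
  (6-8)^2=4, (1-9)^2=64, (4-2)^2=4, (7-1)^2=36, (5-3)^2=4, (3-7)^2=16, (2-4)^2=4, (9-6)^2=9, (8-5)^2=9
sum(d^2) = 150.
Step 3: rho = 1 - 6*150 / (9*(9^2 - 1)) = 1 - 900/720 = -0.250000.
Step 4: Under H0, t = rho * sqrt((n-2)/(1-rho^2)) = -0.6831 ~ t(7).
Step 5: Two-sided p-value from the t-distribution with 7 df = 0.516490.
Step 6: alpha = 0.1. fail to reject H0.

rho = -0.2500, p = 0.516490, fail to reject H0 at alpha = 0.1.


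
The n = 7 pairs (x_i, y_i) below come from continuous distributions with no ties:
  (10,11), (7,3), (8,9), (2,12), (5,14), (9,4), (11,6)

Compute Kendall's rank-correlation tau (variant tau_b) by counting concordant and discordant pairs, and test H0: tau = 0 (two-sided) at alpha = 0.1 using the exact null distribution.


Step 1: Enumerate the 21 unordered pairs (i,j) with i<j and classify each by sign(x_j-x_i) * sign(y_j-y_i).
  (1,2):dx=-3,dy=-8->C; (1,3):dx=-2,dy=-2->C; (1,4):dx=-8,dy=+1->D; (1,5):dx=-5,dy=+3->D
  (1,6):dx=-1,dy=-7->C; (1,7):dx=+1,dy=-5->D; (2,3):dx=+1,dy=+6->C; (2,4):dx=-5,dy=+9->D
  (2,5):dx=-2,dy=+11->D; (2,6):dx=+2,dy=+1->C; (2,7):dx=+4,dy=+3->C; (3,4):dx=-6,dy=+3->D
  (3,5):dx=-3,dy=+5->D; (3,6):dx=+1,dy=-5->D; (3,7):dx=+3,dy=-3->D; (4,5):dx=+3,dy=+2->C
  (4,6):dx=+7,dy=-8->D; (4,7):dx=+9,dy=-6->D; (5,6):dx=+4,dy=-10->D; (5,7):dx=+6,dy=-8->D
  (6,7):dx=+2,dy=+2->C
Step 2: C = 8, D = 13, total pairs = 21.
Step 3: tau = (C - D)/(n(n-1)/2) = (8 - 13)/21 = -0.238095.
Step 4: Exact two-sided p-value (enumerate n! = 5040 permutations of y under H0): p = 0.561905.
Step 5: alpha = 0.1. fail to reject H0.

tau_b = -0.2381 (C=8, D=13), p = 0.561905, fail to reject H0.


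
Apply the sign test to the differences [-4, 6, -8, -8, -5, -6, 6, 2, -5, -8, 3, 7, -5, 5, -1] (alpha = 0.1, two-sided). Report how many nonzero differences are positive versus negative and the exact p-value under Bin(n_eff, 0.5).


Step 1: Discard zero differences. Original n = 15; n_eff = number of nonzero differences = 15.
Nonzero differences (with sign): -4, +6, -8, -8, -5, -6, +6, +2, -5, -8, +3, +7, -5, +5, -1
Step 2: Count signs: positive = 6, negative = 9.
Step 3: Under H0: P(positive) = 0.5, so the number of positives S ~ Bin(15, 0.5).
Step 4: Two-sided exact p-value = sum of Bin(15,0.5) probabilities at or below the observed probability = 0.607239.
Step 5: alpha = 0.1. fail to reject H0.

n_eff = 15, pos = 6, neg = 9, p = 0.607239, fail to reject H0.


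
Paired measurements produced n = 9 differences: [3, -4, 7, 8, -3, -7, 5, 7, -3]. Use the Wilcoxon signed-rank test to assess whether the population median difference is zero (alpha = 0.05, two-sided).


Step 1: Drop any zero differences (none here) and take |d_i|.
|d| = [3, 4, 7, 8, 3, 7, 5, 7, 3]
Step 2: Midrank |d_i| (ties get averaged ranks).
ranks: |3|->2, |4|->4, |7|->7, |8|->9, |3|->2, |7|->7, |5|->5, |7|->7, |3|->2
Step 3: Attach original signs; sum ranks with positive sign and with negative sign.
W+ = 2 + 7 + 9 + 5 + 7 = 30
W- = 4 + 2 + 7 + 2 = 15
(Check: W+ + W- = 45 should equal n(n+1)/2 = 45.)
Step 4: Test statistic W = min(W+, W-) = 15.
Step 5: Ties in |d|, so use the tie-corrected normal approximation.
        E[W] = n(n+1)/4 = 9*10/4 = 22.5.
        Tie groups: |d|=3 (t=3), |d|=7 (t=3); sum(t^3 - t) = 48.
        Var[W] = n(n+1)(2n+1)/24 - sum(t^3-t)/48 = 1710/24 - 48/48 = 70.25.
        z = (W - E[W]) / sqrt(Var[W]) = (15 - 22.5) / 8.3815 = -0.8948.
        Two-sided p = 2*Phi(z) = 0.370881.
Step 6: alpha = 0.05. fail to reject H0.

W+ = 30, W- = 15, W = min = 15, p = 0.370881, fail to reject H0.


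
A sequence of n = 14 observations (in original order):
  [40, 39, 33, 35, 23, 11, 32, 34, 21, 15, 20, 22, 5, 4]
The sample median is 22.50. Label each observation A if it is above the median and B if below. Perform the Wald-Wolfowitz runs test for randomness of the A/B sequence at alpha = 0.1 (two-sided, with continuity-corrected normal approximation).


Step 1: Compute median = 22.50; label A = above, B = below.
Labels in order: AAAAABAABBBBBB  (n_A = 7, n_B = 7)
Step 2: Count runs R = 4.
Step 3: Under H0 (random ordering), E[R] = 2*n_A*n_B/(n_A+n_B) + 1 = 2*7*7/14 + 1 = 8.0000.
        Var[R] = 2*n_A*n_B*(2*n_A*n_B - n_A - n_B) / ((n_A+n_B)^2 * (n_A+n_B-1)) = 8232/2548 = 3.2308.
        SD[R] = 1.7974.
Step 4: Continuity-corrected z = (R + 0.5 - E[R]) / SD[R] = (4 + 0.5 - 8.0000) / 1.7974 = -1.9472.
Step 5: Two-sided p-value via normal approximation = 2*(1 - Phi(|z|)) = 0.051508.
Step 6: alpha = 0.1. reject H0.

R = 4, z = -1.9472, p = 0.051508, reject H0.


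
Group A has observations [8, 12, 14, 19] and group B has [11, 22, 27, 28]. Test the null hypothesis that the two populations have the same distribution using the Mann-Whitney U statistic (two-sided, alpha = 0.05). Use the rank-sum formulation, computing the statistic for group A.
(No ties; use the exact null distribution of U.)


Step 1: Combine and sort all 8 observations; assign midranks.
sorted (value, group): (8,X), (11,Y), (12,X), (14,X), (19,X), (22,Y), (27,Y), (28,Y)
ranks: 8->1, 11->2, 12->3, 14->4, 19->5, 22->6, 27->7, 28->8
Step 2: Rank sum for X: R1 = 1 + 3 + 4 + 5 = 13.
Step 3: U_X = R1 - n1(n1+1)/2 = 13 - 4*5/2 = 13 - 10 = 3.
       U_Y = n1*n2 - U_X = 16 - 3 = 13.
Step 4: No ties, so the exact null distribution of U (based on enumerating the C(8,4) = 70 equally likely rank assignments) gives the two-sided p-value.
Step 5: p-value = 0.200000; compare to alpha = 0.05. fail to reject H0.

U_X = 3, p = 0.200000, fail to reject H0 at alpha = 0.05.


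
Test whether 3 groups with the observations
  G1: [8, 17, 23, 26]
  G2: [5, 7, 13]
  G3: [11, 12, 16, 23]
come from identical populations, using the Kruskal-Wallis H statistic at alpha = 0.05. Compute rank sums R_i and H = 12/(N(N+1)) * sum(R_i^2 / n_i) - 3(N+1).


Step 1: Combine all N = 11 observations and assign midranks.
sorted (value, group, rank): (5,G2,1), (7,G2,2), (8,G1,3), (11,G3,4), (12,G3,5), (13,G2,6), (16,G3,7), (17,G1,8), (23,G1,9.5), (23,G3,9.5), (26,G1,11)
Step 2: Sum ranks within each group.
R_1 = 31.5 (n_1 = 4)
R_2 = 9 (n_2 = 3)
R_3 = 25.5 (n_3 = 4)
Step 3: H = 12/(N(N+1)) * sum(R_i^2/n_i) - 3(N+1)
     = 12/(11*12) * (31.5^2/4 + 9^2/3 + 25.5^2/4) - 3*12
     = 0.090909 * 437.625 - 36
     = 3.784091.
Step 4: Ties present; correction factor C = 1 - 6/(11^3 - 11) = 0.995455. Corrected H = 3.784091 / 0.995455 = 3.801370.
Step 5: Under H0, H ~ chi^2(2); p-value = 0.149466.
Step 6: alpha = 0.05. fail to reject H0.

H = 3.8014, df = 2, p = 0.149466, fail to reject H0.


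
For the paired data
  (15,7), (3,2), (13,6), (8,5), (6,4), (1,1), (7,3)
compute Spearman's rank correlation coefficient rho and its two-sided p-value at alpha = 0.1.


Step 1: Rank x and y separately (midranks; no ties here).
rank(x): 15->7, 3->2, 13->6, 8->5, 6->3, 1->1, 7->4
rank(y): 7->7, 2->2, 6->6, 5->5, 4->4, 1->1, 3->3
Step 2: d_i = R_x(i) - R_y(i); compute d_i^2.
  (7-7)^2=0, (2-2)^2=0, (6-6)^2=0, (5-5)^2=0, (3-4)^2=1, (1-1)^2=0, (4-3)^2=1
sum(d^2) = 2.
Step 3: rho = 1 - 6*2 / (7*(7^2 - 1)) = 1 - 12/336 = 0.964286.
Step 4: Under H0, t = rho * sqrt((n-2)/(1-rho^2)) = 8.1408 ~ t(5).
Step 5: Two-sided p-value from the t-distribution with 5 df = 0.000454.
Step 6: alpha = 0.1. reject H0.

rho = 0.9643, p = 0.000454, reject H0 at alpha = 0.1.


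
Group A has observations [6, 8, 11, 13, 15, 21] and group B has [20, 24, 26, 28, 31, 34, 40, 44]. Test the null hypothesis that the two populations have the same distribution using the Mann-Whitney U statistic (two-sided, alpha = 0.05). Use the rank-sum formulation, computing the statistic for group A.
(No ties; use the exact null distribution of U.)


Step 1: Combine and sort all 14 observations; assign midranks.
sorted (value, group): (6,X), (8,X), (11,X), (13,X), (15,X), (20,Y), (21,X), (24,Y), (26,Y), (28,Y), (31,Y), (34,Y), (40,Y), (44,Y)
ranks: 6->1, 8->2, 11->3, 13->4, 15->5, 20->6, 21->7, 24->8, 26->9, 28->10, 31->11, 34->12, 40->13, 44->14
Step 2: Rank sum for X: R1 = 1 + 2 + 3 + 4 + 5 + 7 = 22.
Step 3: U_X = R1 - n1(n1+1)/2 = 22 - 6*7/2 = 22 - 21 = 1.
       U_Y = n1*n2 - U_X = 48 - 1 = 47.
Step 4: No ties, so the exact null distribution of U (based on enumerating the C(14,6) = 3003 equally likely rank assignments) gives the two-sided p-value.
Step 5: p-value = 0.001332; compare to alpha = 0.05. reject H0.

U_X = 1, p = 0.001332, reject H0 at alpha = 0.05.


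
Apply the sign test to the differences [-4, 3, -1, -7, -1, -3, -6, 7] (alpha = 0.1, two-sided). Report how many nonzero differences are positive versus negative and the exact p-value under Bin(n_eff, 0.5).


Step 1: Discard zero differences. Original n = 8; n_eff = number of nonzero differences = 8.
Nonzero differences (with sign): -4, +3, -1, -7, -1, -3, -6, +7
Step 2: Count signs: positive = 2, negative = 6.
Step 3: Under H0: P(positive) = 0.5, so the number of positives S ~ Bin(8, 0.5).
Step 4: Two-sided exact p-value = sum of Bin(8,0.5) probabilities at or below the observed probability = 0.289062.
Step 5: alpha = 0.1. fail to reject H0.

n_eff = 8, pos = 2, neg = 6, p = 0.289062, fail to reject H0.


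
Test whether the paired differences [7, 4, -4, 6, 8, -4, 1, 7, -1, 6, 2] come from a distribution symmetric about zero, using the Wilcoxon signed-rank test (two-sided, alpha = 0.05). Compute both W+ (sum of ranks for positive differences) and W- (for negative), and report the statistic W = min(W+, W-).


Step 1: Drop any zero differences (none here) and take |d_i|.
|d| = [7, 4, 4, 6, 8, 4, 1, 7, 1, 6, 2]
Step 2: Midrank |d_i| (ties get averaged ranks).
ranks: |7|->9.5, |4|->5, |4|->5, |6|->7.5, |8|->11, |4|->5, |1|->1.5, |7|->9.5, |1|->1.5, |6|->7.5, |2|->3
Step 3: Attach original signs; sum ranks with positive sign and with negative sign.
W+ = 9.5 + 5 + 7.5 + 11 + 1.5 + 9.5 + 7.5 + 3 = 54.5
W- = 5 + 5 + 1.5 = 11.5
(Check: W+ + W- = 66 should equal n(n+1)/2 = 66.)
Step 4: Test statistic W = min(W+, W-) = 11.5.
Step 5: Ties in |d|, so use the tie-corrected normal approximation.
        E[W] = n(n+1)/4 = 11*12/4 = 33.
        Tie groups: |d|=1 (t=2), |d|=4 (t=3), |d|=6 (t=2), |d|=7 (t=2); sum(t^3 - t) = 42.
        Var[W] = n(n+1)(2n+1)/24 - sum(t^3-t)/48 = 3036/24 - 42/48 = 125.625.
        z = (W - E[W]) / sqrt(Var[W]) = (11.5 - 33) / 11.2083 = -1.9182.
        Two-sided p = 2*Phi(z) = 0.055082.
Step 6: alpha = 0.05. fail to reject H0.

W+ = 54.5, W- = 11.5, W = min = 11.5, p = 0.055082, fail to reject H0.


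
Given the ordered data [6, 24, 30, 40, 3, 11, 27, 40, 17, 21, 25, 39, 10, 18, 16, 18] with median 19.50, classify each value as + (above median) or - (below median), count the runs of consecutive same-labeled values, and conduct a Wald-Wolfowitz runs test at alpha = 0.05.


Step 1: Compute median = 19.50; label A = above, B = below.
Labels in order: BAAABBAABAAABBBB  (n_A = 8, n_B = 8)
Step 2: Count runs R = 7.
Step 3: Under H0 (random ordering), E[R] = 2*n_A*n_B/(n_A+n_B) + 1 = 2*8*8/16 + 1 = 9.0000.
        Var[R] = 2*n_A*n_B*(2*n_A*n_B - n_A - n_B) / ((n_A+n_B)^2 * (n_A+n_B-1)) = 14336/3840 = 3.7333.
        SD[R] = 1.9322.
Step 4: Continuity-corrected z = (R + 0.5 - E[R]) / SD[R] = (7 + 0.5 - 9.0000) / 1.9322 = -0.7763.
Step 5: Two-sided p-value via normal approximation = 2*(1 - Phi(|z|)) = 0.437558.
Step 6: alpha = 0.05. fail to reject H0.

R = 7, z = -0.7763, p = 0.437558, fail to reject H0.


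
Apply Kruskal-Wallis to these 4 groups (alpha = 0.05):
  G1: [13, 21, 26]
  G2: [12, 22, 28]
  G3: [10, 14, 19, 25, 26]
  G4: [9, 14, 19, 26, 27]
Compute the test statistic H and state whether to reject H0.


Step 1: Combine all N = 16 observations and assign midranks.
sorted (value, group, rank): (9,G4,1), (10,G3,2), (12,G2,3), (13,G1,4), (14,G3,5.5), (14,G4,5.5), (19,G3,7.5), (19,G4,7.5), (21,G1,9), (22,G2,10), (25,G3,11), (26,G1,13), (26,G3,13), (26,G4,13), (27,G4,15), (28,G2,16)
Step 2: Sum ranks within each group.
R_1 = 26 (n_1 = 3)
R_2 = 29 (n_2 = 3)
R_3 = 39 (n_3 = 5)
R_4 = 42 (n_4 = 5)
Step 3: H = 12/(N(N+1)) * sum(R_i^2/n_i) - 3(N+1)
     = 12/(16*17) * (26^2/3 + 29^2/3 + 39^2/5 + 42^2/5) - 3*17
     = 0.044118 * 1162.67 - 51
     = 0.294118.
Step 4: Ties present; correction factor C = 1 - 36/(16^3 - 16) = 0.991176. Corrected H = 0.294118 / 0.991176 = 0.296736.
Step 5: Under H0, H ~ chi^2(3); p-value = 0.960641.
Step 6: alpha = 0.05. fail to reject H0.

H = 0.2967, df = 3, p = 0.960641, fail to reject H0.


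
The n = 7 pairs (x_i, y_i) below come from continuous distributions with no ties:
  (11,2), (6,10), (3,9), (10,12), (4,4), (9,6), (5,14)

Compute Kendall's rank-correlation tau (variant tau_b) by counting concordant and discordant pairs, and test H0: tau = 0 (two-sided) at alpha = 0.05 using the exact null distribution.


Step 1: Enumerate the 21 unordered pairs (i,j) with i<j and classify each by sign(x_j-x_i) * sign(y_j-y_i).
  (1,2):dx=-5,dy=+8->D; (1,3):dx=-8,dy=+7->D; (1,4):dx=-1,dy=+10->D; (1,5):dx=-7,dy=+2->D
  (1,6):dx=-2,dy=+4->D; (1,7):dx=-6,dy=+12->D; (2,3):dx=-3,dy=-1->C; (2,4):dx=+4,dy=+2->C
  (2,5):dx=-2,dy=-6->C; (2,6):dx=+3,dy=-4->D; (2,7):dx=-1,dy=+4->D; (3,4):dx=+7,dy=+3->C
  (3,5):dx=+1,dy=-5->D; (3,6):dx=+6,dy=-3->D; (3,7):dx=+2,dy=+5->C; (4,5):dx=-6,dy=-8->C
  (4,6):dx=-1,dy=-6->C; (4,7):dx=-5,dy=+2->D; (5,6):dx=+5,dy=+2->C; (5,7):dx=+1,dy=+10->C
  (6,7):dx=-4,dy=+8->D
Step 2: C = 9, D = 12, total pairs = 21.
Step 3: tau = (C - D)/(n(n-1)/2) = (9 - 12)/21 = -0.142857.
Step 4: Exact two-sided p-value (enumerate n! = 5040 permutations of y under H0): p = 0.772619.
Step 5: alpha = 0.05. fail to reject H0.

tau_b = -0.1429 (C=9, D=12), p = 0.772619, fail to reject H0.


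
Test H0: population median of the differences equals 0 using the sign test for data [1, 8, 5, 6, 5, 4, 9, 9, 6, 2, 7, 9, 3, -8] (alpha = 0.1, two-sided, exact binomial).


Step 1: Discard zero differences. Original n = 14; n_eff = number of nonzero differences = 14.
Nonzero differences (with sign): +1, +8, +5, +6, +5, +4, +9, +9, +6, +2, +7, +9, +3, -8
Step 2: Count signs: positive = 13, negative = 1.
Step 3: Under H0: P(positive) = 0.5, so the number of positives S ~ Bin(14, 0.5).
Step 4: Two-sided exact p-value = sum of Bin(14,0.5) probabilities at or below the observed probability = 0.001831.
Step 5: alpha = 0.1. reject H0.

n_eff = 14, pos = 13, neg = 1, p = 0.001831, reject H0.


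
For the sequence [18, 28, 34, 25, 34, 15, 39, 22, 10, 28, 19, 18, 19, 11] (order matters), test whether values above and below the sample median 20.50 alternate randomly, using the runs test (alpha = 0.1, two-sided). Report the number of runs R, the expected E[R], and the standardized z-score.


Step 1: Compute median = 20.50; label A = above, B = below.
Labels in order: BAAAABAABABBBB  (n_A = 7, n_B = 7)
Step 2: Count runs R = 7.
Step 3: Under H0 (random ordering), E[R] = 2*n_A*n_B/(n_A+n_B) + 1 = 2*7*7/14 + 1 = 8.0000.
        Var[R] = 2*n_A*n_B*(2*n_A*n_B - n_A - n_B) / ((n_A+n_B)^2 * (n_A+n_B-1)) = 8232/2548 = 3.2308.
        SD[R] = 1.7974.
Step 4: Continuity-corrected z = (R + 0.5 - E[R]) / SD[R] = (7 + 0.5 - 8.0000) / 1.7974 = -0.2782.
Step 5: Two-sided p-value via normal approximation = 2*(1 - Phi(|z|)) = 0.780879.
Step 6: alpha = 0.1. fail to reject H0.

R = 7, z = -0.2782, p = 0.780879, fail to reject H0.


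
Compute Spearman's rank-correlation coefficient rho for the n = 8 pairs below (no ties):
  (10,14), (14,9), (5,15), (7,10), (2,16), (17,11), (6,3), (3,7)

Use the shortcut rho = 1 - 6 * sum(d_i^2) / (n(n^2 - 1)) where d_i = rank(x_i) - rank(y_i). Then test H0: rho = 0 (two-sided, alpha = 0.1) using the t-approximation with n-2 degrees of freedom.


Step 1: Rank x and y separately (midranks; no ties here).
rank(x): 10->6, 14->7, 5->3, 7->5, 2->1, 17->8, 6->4, 3->2
rank(y): 14->6, 9->3, 15->7, 10->4, 16->8, 11->5, 3->1, 7->2
Step 2: d_i = R_x(i) - R_y(i); compute d_i^2.
  (6-6)^2=0, (7-3)^2=16, (3-7)^2=16, (5-4)^2=1, (1-8)^2=49, (8-5)^2=9, (4-1)^2=9, (2-2)^2=0
sum(d^2) = 100.
Step 3: rho = 1 - 6*100 / (8*(8^2 - 1)) = 1 - 600/504 = -0.190476.
Step 4: Under H0, t = rho * sqrt((n-2)/(1-rho^2)) = -0.4753 ~ t(6).
Step 5: Two-sided p-value from the t-distribution with 6 df = 0.651401.
Step 6: alpha = 0.1. fail to reject H0.

rho = -0.1905, p = 0.651401, fail to reject H0 at alpha = 0.1.


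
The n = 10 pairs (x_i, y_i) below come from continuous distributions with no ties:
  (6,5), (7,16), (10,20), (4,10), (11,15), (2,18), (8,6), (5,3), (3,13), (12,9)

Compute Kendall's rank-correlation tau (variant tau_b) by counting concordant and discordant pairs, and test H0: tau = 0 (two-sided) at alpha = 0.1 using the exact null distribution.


Step 1: Enumerate the 45 unordered pairs (i,j) with i<j and classify each by sign(x_j-x_i) * sign(y_j-y_i).
  (1,2):dx=+1,dy=+11->C; (1,3):dx=+4,dy=+15->C; (1,4):dx=-2,dy=+5->D; (1,5):dx=+5,dy=+10->C
  (1,6):dx=-4,dy=+13->D; (1,7):dx=+2,dy=+1->C; (1,8):dx=-1,dy=-2->C; (1,9):dx=-3,dy=+8->D
  (1,10):dx=+6,dy=+4->C; (2,3):dx=+3,dy=+4->C; (2,4):dx=-3,dy=-6->C; (2,5):dx=+4,dy=-1->D
  (2,6):dx=-5,dy=+2->D; (2,7):dx=+1,dy=-10->D; (2,8):dx=-2,dy=-13->C; (2,9):dx=-4,dy=-3->C
  (2,10):dx=+5,dy=-7->D; (3,4):dx=-6,dy=-10->C; (3,5):dx=+1,dy=-5->D; (3,6):dx=-8,dy=-2->C
  (3,7):dx=-2,dy=-14->C; (3,8):dx=-5,dy=-17->C; (3,9):dx=-7,dy=-7->C; (3,10):dx=+2,dy=-11->D
  (4,5):dx=+7,dy=+5->C; (4,6):dx=-2,dy=+8->D; (4,7):dx=+4,dy=-4->D; (4,8):dx=+1,dy=-7->D
  (4,9):dx=-1,dy=+3->D; (4,10):dx=+8,dy=-1->D; (5,6):dx=-9,dy=+3->D; (5,7):dx=-3,dy=-9->C
  (5,8):dx=-6,dy=-12->C; (5,9):dx=-8,dy=-2->C; (5,10):dx=+1,dy=-6->D; (6,7):dx=+6,dy=-12->D
  (6,8):dx=+3,dy=-15->D; (6,9):dx=+1,dy=-5->D; (6,10):dx=+10,dy=-9->D; (7,8):dx=-3,dy=-3->C
  (7,9):dx=-5,dy=+7->D; (7,10):dx=+4,dy=+3->C; (8,9):dx=-2,dy=+10->D; (8,10):dx=+7,dy=+6->C
  (9,10):dx=+9,dy=-4->D
Step 2: C = 22, D = 23, total pairs = 45.
Step 3: tau = (C - D)/(n(n-1)/2) = (22 - 23)/45 = -0.022222.
Step 4: Exact two-sided p-value (enumerate n! = 3628800 permutations of y under H0): p = 1.000000.
Step 5: alpha = 0.1. fail to reject H0.

tau_b = -0.0222 (C=22, D=23), p = 1.000000, fail to reject H0.


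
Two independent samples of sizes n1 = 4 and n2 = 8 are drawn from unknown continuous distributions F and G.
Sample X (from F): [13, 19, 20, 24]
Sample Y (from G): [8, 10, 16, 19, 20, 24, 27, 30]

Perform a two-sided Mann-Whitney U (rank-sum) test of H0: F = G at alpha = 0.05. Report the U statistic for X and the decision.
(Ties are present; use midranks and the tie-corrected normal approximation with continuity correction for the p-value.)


Step 1: Combine and sort all 12 observations; assign midranks.
sorted (value, group): (8,Y), (10,Y), (13,X), (16,Y), (19,X), (19,Y), (20,X), (20,Y), (24,X), (24,Y), (27,Y), (30,Y)
ranks: 8->1, 10->2, 13->3, 16->4, 19->5.5, 19->5.5, 20->7.5, 20->7.5, 24->9.5, 24->9.5, 27->11, 30->12
Step 2: Rank sum for X: R1 = 3 + 5.5 + 7.5 + 9.5 = 25.5.
Step 3: U_X = R1 - n1(n1+1)/2 = 25.5 - 4*5/2 = 25.5 - 10 = 15.5.
       U_Y = n1*n2 - U_X = 32 - 15.5 = 16.5.
Step 4: Ties are present, so use the tie-corrected normal approximation (with continuity correction) for the p-value.
Step 5: p-value = 1.000000; compare to alpha = 0.05. fail to reject H0.

U_X = 15.5, p = 1.000000, fail to reject H0 at alpha = 0.05.


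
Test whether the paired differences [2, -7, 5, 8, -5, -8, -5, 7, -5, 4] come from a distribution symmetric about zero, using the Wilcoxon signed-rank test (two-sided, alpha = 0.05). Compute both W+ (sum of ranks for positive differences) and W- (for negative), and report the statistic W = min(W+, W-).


Step 1: Drop any zero differences (none here) and take |d_i|.
|d| = [2, 7, 5, 8, 5, 8, 5, 7, 5, 4]
Step 2: Midrank |d_i| (ties get averaged ranks).
ranks: |2|->1, |7|->7.5, |5|->4.5, |8|->9.5, |5|->4.5, |8|->9.5, |5|->4.5, |7|->7.5, |5|->4.5, |4|->2
Step 3: Attach original signs; sum ranks with positive sign and with negative sign.
W+ = 1 + 4.5 + 9.5 + 7.5 + 2 = 24.5
W- = 7.5 + 4.5 + 9.5 + 4.5 + 4.5 = 30.5
(Check: W+ + W- = 55 should equal n(n+1)/2 = 55.)
Step 4: Test statistic W = min(W+, W-) = 24.5.
Step 5: Ties in |d|, so use the tie-corrected normal approximation.
        E[W] = n(n+1)/4 = 10*11/4 = 27.5.
        Tie groups: |d|=5 (t=4), |d|=7 (t=2), |d|=8 (t=2); sum(t^3 - t) = 72.
        Var[W] = n(n+1)(2n+1)/24 - sum(t^3-t)/48 = 2310/24 - 72/48 = 94.75.
        z = (W - E[W]) / sqrt(Var[W]) = (24.5 - 27.5) / 9.7340 = -0.3082.
        Two-sided p = 2*Phi(z) = 0.757931.
Step 6: alpha = 0.05. fail to reject H0.

W+ = 24.5, W- = 30.5, W = min = 24.5, p = 0.757931, fail to reject H0.


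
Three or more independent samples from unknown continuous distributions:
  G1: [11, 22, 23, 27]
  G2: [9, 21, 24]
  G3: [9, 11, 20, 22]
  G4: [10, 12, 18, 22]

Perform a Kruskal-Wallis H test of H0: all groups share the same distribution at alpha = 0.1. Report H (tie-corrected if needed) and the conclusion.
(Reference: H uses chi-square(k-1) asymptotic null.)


Step 1: Combine all N = 15 observations and assign midranks.
sorted (value, group, rank): (9,G2,1.5), (9,G3,1.5), (10,G4,3), (11,G1,4.5), (11,G3,4.5), (12,G4,6), (18,G4,7), (20,G3,8), (21,G2,9), (22,G1,11), (22,G3,11), (22,G4,11), (23,G1,13), (24,G2,14), (27,G1,15)
Step 2: Sum ranks within each group.
R_1 = 43.5 (n_1 = 4)
R_2 = 24.5 (n_2 = 3)
R_3 = 25 (n_3 = 4)
R_4 = 27 (n_4 = 4)
Step 3: H = 12/(N(N+1)) * sum(R_i^2/n_i) - 3(N+1)
     = 12/(15*16) * (43.5^2/4 + 24.5^2/3 + 25^2/4 + 27^2/4) - 3*16
     = 0.050000 * 1011.65 - 48
     = 2.582292.
Step 4: Ties present; correction factor C = 1 - 36/(15^3 - 15) = 0.989286. Corrected H = 2.582292 / 0.989286 = 2.610259.
Step 5: Under H0, H ~ chi^2(3); p-value = 0.455694.
Step 6: alpha = 0.1. fail to reject H0.

H = 2.6103, df = 3, p = 0.455694, fail to reject H0.


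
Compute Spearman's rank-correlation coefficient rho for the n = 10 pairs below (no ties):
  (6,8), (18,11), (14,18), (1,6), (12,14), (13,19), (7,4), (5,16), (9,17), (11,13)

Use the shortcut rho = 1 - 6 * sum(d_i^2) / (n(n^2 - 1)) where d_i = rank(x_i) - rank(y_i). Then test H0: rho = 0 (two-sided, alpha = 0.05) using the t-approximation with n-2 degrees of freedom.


Step 1: Rank x and y separately (midranks; no ties here).
rank(x): 6->3, 18->10, 14->9, 1->1, 12->7, 13->8, 7->4, 5->2, 9->5, 11->6
rank(y): 8->3, 11->4, 18->9, 6->2, 14->6, 19->10, 4->1, 16->7, 17->8, 13->5
Step 2: d_i = R_x(i) - R_y(i); compute d_i^2.
  (3-3)^2=0, (10-4)^2=36, (9-9)^2=0, (1-2)^2=1, (7-6)^2=1, (8-10)^2=4, (4-1)^2=9, (2-7)^2=25, (5-8)^2=9, (6-5)^2=1
sum(d^2) = 86.
Step 3: rho = 1 - 6*86 / (10*(10^2 - 1)) = 1 - 516/990 = 0.478788.
Step 4: Under H0, t = rho * sqrt((n-2)/(1-rho^2)) = 1.5425 ~ t(8).
Step 5: Two-sided p-value from the t-distribution with 8 df = 0.161523.
Step 6: alpha = 0.05. fail to reject H0.

rho = 0.4788, p = 0.161523, fail to reject H0 at alpha = 0.05.


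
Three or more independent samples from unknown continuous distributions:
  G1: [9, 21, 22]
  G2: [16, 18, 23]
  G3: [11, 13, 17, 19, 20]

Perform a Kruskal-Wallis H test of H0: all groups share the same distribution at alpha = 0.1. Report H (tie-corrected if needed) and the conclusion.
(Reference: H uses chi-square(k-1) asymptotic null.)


Step 1: Combine all N = 11 observations and assign midranks.
sorted (value, group, rank): (9,G1,1), (11,G3,2), (13,G3,3), (16,G2,4), (17,G3,5), (18,G2,6), (19,G3,7), (20,G3,8), (21,G1,9), (22,G1,10), (23,G2,11)
Step 2: Sum ranks within each group.
R_1 = 20 (n_1 = 3)
R_2 = 21 (n_2 = 3)
R_3 = 25 (n_3 = 5)
Step 3: H = 12/(N(N+1)) * sum(R_i^2/n_i) - 3(N+1)
     = 12/(11*12) * (20^2/3 + 21^2/3 + 25^2/5) - 3*12
     = 0.090909 * 405.333 - 36
     = 0.848485.
Step 4: No ties, so H is used without correction.
Step 5: Under H0, H ~ chi^2(2); p-value = 0.654265.
Step 6: alpha = 0.1. fail to reject H0.

H = 0.8485, df = 2, p = 0.654265, fail to reject H0.


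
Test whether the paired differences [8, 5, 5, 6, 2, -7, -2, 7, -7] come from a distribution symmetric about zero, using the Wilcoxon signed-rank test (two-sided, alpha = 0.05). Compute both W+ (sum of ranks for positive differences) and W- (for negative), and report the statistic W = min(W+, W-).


Step 1: Drop any zero differences (none here) and take |d_i|.
|d| = [8, 5, 5, 6, 2, 7, 2, 7, 7]
Step 2: Midrank |d_i| (ties get averaged ranks).
ranks: |8|->9, |5|->3.5, |5|->3.5, |6|->5, |2|->1.5, |7|->7, |2|->1.5, |7|->7, |7|->7
Step 3: Attach original signs; sum ranks with positive sign and with negative sign.
W+ = 9 + 3.5 + 3.5 + 5 + 1.5 + 7 = 29.5
W- = 7 + 1.5 + 7 = 15.5
(Check: W+ + W- = 45 should equal n(n+1)/2 = 45.)
Step 4: Test statistic W = min(W+, W-) = 15.5.
Step 5: Ties in |d|, so use the tie-corrected normal approximation.
        E[W] = n(n+1)/4 = 9*10/4 = 22.5.
        Tie groups: |d|=2 (t=2), |d|=5 (t=2), |d|=7 (t=3); sum(t^3 - t) = 36.
        Var[W] = n(n+1)(2n+1)/24 - sum(t^3-t)/48 = 1710/24 - 36/48 = 70.5.
        z = (W - E[W]) / sqrt(Var[W]) = (15.5 - 22.5) / 8.3964 = -0.8337.
        Two-sided p = 2*Phi(z) = 0.404457.
Step 6: alpha = 0.05. fail to reject H0.

W+ = 29.5, W- = 15.5, W = min = 15.5, p = 0.404457, fail to reject H0.


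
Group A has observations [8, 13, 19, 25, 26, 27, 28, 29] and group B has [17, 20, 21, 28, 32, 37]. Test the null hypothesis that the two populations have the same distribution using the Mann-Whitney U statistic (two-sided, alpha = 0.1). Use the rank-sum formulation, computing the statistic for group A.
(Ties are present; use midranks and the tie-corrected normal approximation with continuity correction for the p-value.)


Step 1: Combine and sort all 14 observations; assign midranks.
sorted (value, group): (8,X), (13,X), (17,Y), (19,X), (20,Y), (21,Y), (25,X), (26,X), (27,X), (28,X), (28,Y), (29,X), (32,Y), (37,Y)
ranks: 8->1, 13->2, 17->3, 19->4, 20->5, 21->6, 25->7, 26->8, 27->9, 28->10.5, 28->10.5, 29->12, 32->13, 37->14
Step 2: Rank sum for X: R1 = 1 + 2 + 4 + 7 + 8 + 9 + 10.5 + 12 = 53.5.
Step 3: U_X = R1 - n1(n1+1)/2 = 53.5 - 8*9/2 = 53.5 - 36 = 17.5.
       U_Y = n1*n2 - U_X = 48 - 17.5 = 30.5.
Step 4: Ties are present, so use the tie-corrected normal approximation (with continuity correction) for the p-value.
Step 5: p-value = 0.438074; compare to alpha = 0.1. fail to reject H0.

U_X = 17.5, p = 0.438074, fail to reject H0 at alpha = 0.1.


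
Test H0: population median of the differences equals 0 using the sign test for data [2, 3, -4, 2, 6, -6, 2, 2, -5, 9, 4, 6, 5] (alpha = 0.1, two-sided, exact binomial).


Step 1: Discard zero differences. Original n = 13; n_eff = number of nonzero differences = 13.
Nonzero differences (with sign): +2, +3, -4, +2, +6, -6, +2, +2, -5, +9, +4, +6, +5
Step 2: Count signs: positive = 10, negative = 3.
Step 3: Under H0: P(positive) = 0.5, so the number of positives S ~ Bin(13, 0.5).
Step 4: Two-sided exact p-value = sum of Bin(13,0.5) probabilities at or below the observed probability = 0.092285.
Step 5: alpha = 0.1. reject H0.

n_eff = 13, pos = 10, neg = 3, p = 0.092285, reject H0.


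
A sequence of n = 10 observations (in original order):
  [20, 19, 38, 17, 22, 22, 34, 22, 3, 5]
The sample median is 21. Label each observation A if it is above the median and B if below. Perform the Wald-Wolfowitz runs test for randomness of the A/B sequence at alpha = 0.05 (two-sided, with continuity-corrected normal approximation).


Step 1: Compute median = 21; label A = above, B = below.
Labels in order: BBABAAAABB  (n_A = 5, n_B = 5)
Step 2: Count runs R = 5.
Step 3: Under H0 (random ordering), E[R] = 2*n_A*n_B/(n_A+n_B) + 1 = 2*5*5/10 + 1 = 6.0000.
        Var[R] = 2*n_A*n_B*(2*n_A*n_B - n_A - n_B) / ((n_A+n_B)^2 * (n_A+n_B-1)) = 2000/900 = 2.2222.
        SD[R] = 1.4907.
Step 4: Continuity-corrected z = (R + 0.5 - E[R]) / SD[R] = (5 + 0.5 - 6.0000) / 1.4907 = -0.3354.
Step 5: Two-sided p-value via normal approximation = 2*(1 - Phi(|z|)) = 0.737316.
Step 6: alpha = 0.05. fail to reject H0.

R = 5, z = -0.3354, p = 0.737316, fail to reject H0.


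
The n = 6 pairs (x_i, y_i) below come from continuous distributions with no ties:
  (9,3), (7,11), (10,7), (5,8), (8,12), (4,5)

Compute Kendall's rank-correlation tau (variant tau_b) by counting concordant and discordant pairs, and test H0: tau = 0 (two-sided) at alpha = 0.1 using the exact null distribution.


Step 1: Enumerate the 15 unordered pairs (i,j) with i<j and classify each by sign(x_j-x_i) * sign(y_j-y_i).
  (1,2):dx=-2,dy=+8->D; (1,3):dx=+1,dy=+4->C; (1,4):dx=-4,dy=+5->D; (1,5):dx=-1,dy=+9->D
  (1,6):dx=-5,dy=+2->D; (2,3):dx=+3,dy=-4->D; (2,4):dx=-2,dy=-3->C; (2,5):dx=+1,dy=+1->C
  (2,6):dx=-3,dy=-6->C; (3,4):dx=-5,dy=+1->D; (3,5):dx=-2,dy=+5->D; (3,6):dx=-6,dy=-2->C
  (4,5):dx=+3,dy=+4->C; (4,6):dx=-1,dy=-3->C; (5,6):dx=-4,dy=-7->C
Step 2: C = 8, D = 7, total pairs = 15.
Step 3: tau = (C - D)/(n(n-1)/2) = (8 - 7)/15 = 0.066667.
Step 4: Exact two-sided p-value (enumerate n! = 720 permutations of y under H0): p = 1.000000.
Step 5: alpha = 0.1. fail to reject H0.

tau_b = 0.0667 (C=8, D=7), p = 1.000000, fail to reject H0.


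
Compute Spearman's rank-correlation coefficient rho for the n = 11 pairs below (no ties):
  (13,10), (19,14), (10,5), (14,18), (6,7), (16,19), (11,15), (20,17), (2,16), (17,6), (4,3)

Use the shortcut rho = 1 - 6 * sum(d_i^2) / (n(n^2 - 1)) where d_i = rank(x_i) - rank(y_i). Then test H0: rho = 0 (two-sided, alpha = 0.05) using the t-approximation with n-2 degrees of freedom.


Step 1: Rank x and y separately (midranks; no ties here).
rank(x): 13->6, 19->10, 10->4, 14->7, 6->3, 16->8, 11->5, 20->11, 2->1, 17->9, 4->2
rank(y): 10->5, 14->6, 5->2, 18->10, 7->4, 19->11, 15->7, 17->9, 16->8, 6->3, 3->1
Step 2: d_i = R_x(i) - R_y(i); compute d_i^2.
  (6-5)^2=1, (10-6)^2=16, (4-2)^2=4, (7-10)^2=9, (3-4)^2=1, (8-11)^2=9, (5-7)^2=4, (11-9)^2=4, (1-8)^2=49, (9-3)^2=36, (2-1)^2=1
sum(d^2) = 134.
Step 3: rho = 1 - 6*134 / (11*(11^2 - 1)) = 1 - 804/1320 = 0.390909.
Step 4: Under H0, t = rho * sqrt((n-2)/(1-rho^2)) = 1.2741 ~ t(9).
Step 5: Two-sided p-value from the t-distribution with 9 df = 0.234540.
Step 6: alpha = 0.05. fail to reject H0.

rho = 0.3909, p = 0.234540, fail to reject H0 at alpha = 0.05.


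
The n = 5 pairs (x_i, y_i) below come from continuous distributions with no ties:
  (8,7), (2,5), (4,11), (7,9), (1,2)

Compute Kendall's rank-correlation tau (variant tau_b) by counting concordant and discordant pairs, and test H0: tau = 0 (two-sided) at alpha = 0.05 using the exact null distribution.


Step 1: Enumerate the 10 unordered pairs (i,j) with i<j and classify each by sign(x_j-x_i) * sign(y_j-y_i).
  (1,2):dx=-6,dy=-2->C; (1,3):dx=-4,dy=+4->D; (1,4):dx=-1,dy=+2->D; (1,5):dx=-7,dy=-5->C
  (2,3):dx=+2,dy=+6->C; (2,4):dx=+5,dy=+4->C; (2,5):dx=-1,dy=-3->C; (3,4):dx=+3,dy=-2->D
  (3,5):dx=-3,dy=-9->C; (4,5):dx=-6,dy=-7->C
Step 2: C = 7, D = 3, total pairs = 10.
Step 3: tau = (C - D)/(n(n-1)/2) = (7 - 3)/10 = 0.400000.
Step 4: Exact two-sided p-value (enumerate n! = 120 permutations of y under H0): p = 0.483333.
Step 5: alpha = 0.05. fail to reject H0.

tau_b = 0.4000 (C=7, D=3), p = 0.483333, fail to reject H0.


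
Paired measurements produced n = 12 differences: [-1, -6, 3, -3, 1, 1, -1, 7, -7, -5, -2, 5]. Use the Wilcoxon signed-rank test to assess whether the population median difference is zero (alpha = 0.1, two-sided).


Step 1: Drop any zero differences (none here) and take |d_i|.
|d| = [1, 6, 3, 3, 1, 1, 1, 7, 7, 5, 2, 5]
Step 2: Midrank |d_i| (ties get averaged ranks).
ranks: |1|->2.5, |6|->10, |3|->6.5, |3|->6.5, |1|->2.5, |1|->2.5, |1|->2.5, |7|->11.5, |7|->11.5, |5|->8.5, |2|->5, |5|->8.5
Step 3: Attach original signs; sum ranks with positive sign and with negative sign.
W+ = 6.5 + 2.5 + 2.5 + 11.5 + 8.5 = 31.5
W- = 2.5 + 10 + 6.5 + 2.5 + 11.5 + 8.5 + 5 = 46.5
(Check: W+ + W- = 78 should equal n(n+1)/2 = 78.)
Step 4: Test statistic W = min(W+, W-) = 31.5.
Step 5: Ties in |d|, so use the tie-corrected normal approximation.
        E[W] = n(n+1)/4 = 12*13/4 = 39.
        Tie groups: |d|=1 (t=4), |d|=3 (t=2), |d|=5 (t=2), |d|=7 (t=2); sum(t^3 - t) = 78.
        Var[W] = n(n+1)(2n+1)/24 - sum(t^3-t)/48 = 3900/24 - 78/48 = 160.875.
        z = (W - E[W]) / sqrt(Var[W]) = (31.5 - 39) / 12.6837 = -0.5913.
        Two-sided p = 2*Phi(z) = 0.554311.
Step 6: alpha = 0.1. fail to reject H0.

W+ = 31.5, W- = 46.5, W = min = 31.5, p = 0.554311, fail to reject H0.


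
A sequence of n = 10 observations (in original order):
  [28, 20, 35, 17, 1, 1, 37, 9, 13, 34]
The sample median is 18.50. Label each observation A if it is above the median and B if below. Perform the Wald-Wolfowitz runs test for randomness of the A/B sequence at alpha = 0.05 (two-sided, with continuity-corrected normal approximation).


Step 1: Compute median = 18.50; label A = above, B = below.
Labels in order: AAABBBABBA  (n_A = 5, n_B = 5)
Step 2: Count runs R = 5.
Step 3: Under H0 (random ordering), E[R] = 2*n_A*n_B/(n_A+n_B) + 1 = 2*5*5/10 + 1 = 6.0000.
        Var[R] = 2*n_A*n_B*(2*n_A*n_B - n_A - n_B) / ((n_A+n_B)^2 * (n_A+n_B-1)) = 2000/900 = 2.2222.
        SD[R] = 1.4907.
Step 4: Continuity-corrected z = (R + 0.5 - E[R]) / SD[R] = (5 + 0.5 - 6.0000) / 1.4907 = -0.3354.
Step 5: Two-sided p-value via normal approximation = 2*(1 - Phi(|z|)) = 0.737316.
Step 6: alpha = 0.05. fail to reject H0.

R = 5, z = -0.3354, p = 0.737316, fail to reject H0.


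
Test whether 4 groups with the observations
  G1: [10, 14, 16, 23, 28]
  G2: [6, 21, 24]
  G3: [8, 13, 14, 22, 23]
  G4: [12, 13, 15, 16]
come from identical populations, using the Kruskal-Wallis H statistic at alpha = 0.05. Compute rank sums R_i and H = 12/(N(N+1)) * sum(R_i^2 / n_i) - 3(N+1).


Step 1: Combine all N = 17 observations and assign midranks.
sorted (value, group, rank): (6,G2,1), (8,G3,2), (10,G1,3), (12,G4,4), (13,G3,5.5), (13,G4,5.5), (14,G1,7.5), (14,G3,7.5), (15,G4,9), (16,G1,10.5), (16,G4,10.5), (21,G2,12), (22,G3,13), (23,G1,14.5), (23,G3,14.5), (24,G2,16), (28,G1,17)
Step 2: Sum ranks within each group.
R_1 = 52.5 (n_1 = 5)
R_2 = 29 (n_2 = 3)
R_3 = 42.5 (n_3 = 5)
R_4 = 29 (n_4 = 4)
Step 3: H = 12/(N(N+1)) * sum(R_i^2/n_i) - 3(N+1)
     = 12/(17*18) * (52.5^2/5 + 29^2/3 + 42.5^2/5 + 29^2/4) - 3*18
     = 0.039216 * 1403.08 - 54
     = 1.022876.
Step 4: Ties present; correction factor C = 1 - 24/(17^3 - 17) = 0.995098. Corrected H = 1.022876 / 0.995098 = 1.027915.
Step 5: Under H0, H ~ chi^2(3); p-value = 0.794498.
Step 6: alpha = 0.05. fail to reject H0.

H = 1.0279, df = 3, p = 0.794498, fail to reject H0.


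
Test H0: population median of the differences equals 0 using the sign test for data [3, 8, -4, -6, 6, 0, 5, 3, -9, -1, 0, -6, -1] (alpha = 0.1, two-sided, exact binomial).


Step 1: Discard zero differences. Original n = 13; n_eff = number of nonzero differences = 11.
Nonzero differences (with sign): +3, +8, -4, -6, +6, +5, +3, -9, -1, -6, -1
Step 2: Count signs: positive = 5, negative = 6.
Step 3: Under H0: P(positive) = 0.5, so the number of positives S ~ Bin(11, 0.5).
Step 4: Two-sided exact p-value = sum of Bin(11,0.5) probabilities at or below the observed probability = 1.000000.
Step 5: alpha = 0.1. fail to reject H0.

n_eff = 11, pos = 5, neg = 6, p = 1.000000, fail to reject H0.


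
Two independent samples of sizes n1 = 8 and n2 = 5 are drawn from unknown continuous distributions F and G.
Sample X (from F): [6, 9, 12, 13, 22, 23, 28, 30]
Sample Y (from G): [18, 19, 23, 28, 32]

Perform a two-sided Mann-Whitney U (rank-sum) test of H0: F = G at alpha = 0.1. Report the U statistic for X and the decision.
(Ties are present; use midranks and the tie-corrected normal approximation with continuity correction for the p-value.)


Step 1: Combine and sort all 13 observations; assign midranks.
sorted (value, group): (6,X), (9,X), (12,X), (13,X), (18,Y), (19,Y), (22,X), (23,X), (23,Y), (28,X), (28,Y), (30,X), (32,Y)
ranks: 6->1, 9->2, 12->3, 13->4, 18->5, 19->6, 22->7, 23->8.5, 23->8.5, 28->10.5, 28->10.5, 30->12, 32->13
Step 2: Rank sum for X: R1 = 1 + 2 + 3 + 4 + 7 + 8.5 + 10.5 + 12 = 48.
Step 3: U_X = R1 - n1(n1+1)/2 = 48 - 8*9/2 = 48 - 36 = 12.
       U_Y = n1*n2 - U_X = 40 - 12 = 28.
Step 4: Ties are present, so use the tie-corrected normal approximation (with continuity correction) for the p-value.
Step 5: p-value = 0.270933; compare to alpha = 0.1. fail to reject H0.

U_X = 12, p = 0.270933, fail to reject H0 at alpha = 0.1.


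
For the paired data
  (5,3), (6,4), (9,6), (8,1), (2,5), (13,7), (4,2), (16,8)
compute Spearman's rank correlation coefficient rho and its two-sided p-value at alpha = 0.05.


Step 1: Rank x and y separately (midranks; no ties here).
rank(x): 5->3, 6->4, 9->6, 8->5, 2->1, 13->7, 4->2, 16->8
rank(y): 3->3, 4->4, 6->6, 1->1, 5->5, 7->7, 2->2, 8->8
Step 2: d_i = R_x(i) - R_y(i); compute d_i^2.
  (3-3)^2=0, (4-4)^2=0, (6-6)^2=0, (5-1)^2=16, (1-5)^2=16, (7-7)^2=0, (2-2)^2=0, (8-8)^2=0
sum(d^2) = 32.
Step 3: rho = 1 - 6*32 / (8*(8^2 - 1)) = 1 - 192/504 = 0.619048.
Step 4: Under H0, t = rho * sqrt((n-2)/(1-rho^2)) = 1.9308 ~ t(6).
Step 5: Two-sided p-value from the t-distribution with 6 df = 0.101733.
Step 6: alpha = 0.05. fail to reject H0.

rho = 0.6190, p = 0.101733, fail to reject H0 at alpha = 0.05.


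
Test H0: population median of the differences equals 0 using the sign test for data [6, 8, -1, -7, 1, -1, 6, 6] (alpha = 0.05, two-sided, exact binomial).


Step 1: Discard zero differences. Original n = 8; n_eff = number of nonzero differences = 8.
Nonzero differences (with sign): +6, +8, -1, -7, +1, -1, +6, +6
Step 2: Count signs: positive = 5, negative = 3.
Step 3: Under H0: P(positive) = 0.5, so the number of positives S ~ Bin(8, 0.5).
Step 4: Two-sided exact p-value = sum of Bin(8,0.5) probabilities at or below the observed probability = 0.726562.
Step 5: alpha = 0.05. fail to reject H0.

n_eff = 8, pos = 5, neg = 3, p = 0.726562, fail to reject H0.


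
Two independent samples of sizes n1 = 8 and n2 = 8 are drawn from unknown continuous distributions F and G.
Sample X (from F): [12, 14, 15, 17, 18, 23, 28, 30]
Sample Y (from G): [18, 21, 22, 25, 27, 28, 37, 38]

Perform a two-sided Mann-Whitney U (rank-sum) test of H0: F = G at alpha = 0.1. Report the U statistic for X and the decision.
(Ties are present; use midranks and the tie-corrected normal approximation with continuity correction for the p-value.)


Step 1: Combine and sort all 16 observations; assign midranks.
sorted (value, group): (12,X), (14,X), (15,X), (17,X), (18,X), (18,Y), (21,Y), (22,Y), (23,X), (25,Y), (27,Y), (28,X), (28,Y), (30,X), (37,Y), (38,Y)
ranks: 12->1, 14->2, 15->3, 17->4, 18->5.5, 18->5.5, 21->7, 22->8, 23->9, 25->10, 27->11, 28->12.5, 28->12.5, 30->14, 37->15, 38->16
Step 2: Rank sum for X: R1 = 1 + 2 + 3 + 4 + 5.5 + 9 + 12.5 + 14 = 51.
Step 3: U_X = R1 - n1(n1+1)/2 = 51 - 8*9/2 = 51 - 36 = 15.
       U_Y = n1*n2 - U_X = 64 - 15 = 49.
Step 4: Ties are present, so use the tie-corrected normal approximation (with continuity correction) for the p-value.
Step 5: p-value = 0.082670; compare to alpha = 0.1. reject H0.

U_X = 15, p = 0.082670, reject H0 at alpha = 0.1.


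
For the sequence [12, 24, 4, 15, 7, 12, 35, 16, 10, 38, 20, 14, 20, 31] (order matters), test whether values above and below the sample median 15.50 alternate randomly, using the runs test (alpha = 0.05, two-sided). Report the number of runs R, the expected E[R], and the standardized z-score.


Step 1: Compute median = 15.50; label A = above, B = below.
Labels in order: BABBBBAABAABAA  (n_A = 7, n_B = 7)
Step 2: Count runs R = 8.
Step 3: Under H0 (random ordering), E[R] = 2*n_A*n_B/(n_A+n_B) + 1 = 2*7*7/14 + 1 = 8.0000.
        Var[R] = 2*n_A*n_B*(2*n_A*n_B - n_A - n_B) / ((n_A+n_B)^2 * (n_A+n_B-1)) = 8232/2548 = 3.2308.
        SD[R] = 1.7974.
Step 4: R = E[R], so z = 0 with no continuity correction.
Step 5: Two-sided p-value via normal approximation = 2*(1 - Phi(|z|)) = 1.000000.
Step 6: alpha = 0.05. fail to reject H0.

R = 8, z = 0.0000, p = 1.000000, fail to reject H0.


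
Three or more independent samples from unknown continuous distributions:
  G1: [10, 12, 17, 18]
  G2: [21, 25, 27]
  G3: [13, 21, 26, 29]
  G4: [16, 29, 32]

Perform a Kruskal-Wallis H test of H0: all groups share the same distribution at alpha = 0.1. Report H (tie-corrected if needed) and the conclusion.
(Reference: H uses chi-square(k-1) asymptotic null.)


Step 1: Combine all N = 14 observations and assign midranks.
sorted (value, group, rank): (10,G1,1), (12,G1,2), (13,G3,3), (16,G4,4), (17,G1,5), (18,G1,6), (21,G2,7.5), (21,G3,7.5), (25,G2,9), (26,G3,10), (27,G2,11), (29,G3,12.5), (29,G4,12.5), (32,G4,14)
Step 2: Sum ranks within each group.
R_1 = 14 (n_1 = 4)
R_2 = 27.5 (n_2 = 3)
R_3 = 33 (n_3 = 4)
R_4 = 30.5 (n_4 = 3)
Step 3: H = 12/(N(N+1)) * sum(R_i^2/n_i) - 3(N+1)
     = 12/(14*15) * (14^2/4 + 27.5^2/3 + 33^2/4 + 30.5^2/3) - 3*15
     = 0.057143 * 883.417 - 45
     = 5.480952.
Step 4: Ties present; correction factor C = 1 - 12/(14^3 - 14) = 0.995604. Corrected H = 5.480952 / 0.995604 = 5.505151.
Step 5: Under H0, H ~ chi^2(3); p-value = 0.138331.
Step 6: alpha = 0.1. fail to reject H0.

H = 5.5052, df = 3, p = 0.138331, fail to reject H0.
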